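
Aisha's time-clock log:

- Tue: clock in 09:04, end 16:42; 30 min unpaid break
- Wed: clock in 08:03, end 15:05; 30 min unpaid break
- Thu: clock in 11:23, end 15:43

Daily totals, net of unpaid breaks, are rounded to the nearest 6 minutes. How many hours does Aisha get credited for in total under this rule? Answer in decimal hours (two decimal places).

17.90 hours

Tue: 09:04–16:42 = 7 h 38 min − 30 min = 7 h 8 min → rounds to 7 h 6 min
Wed: 08:03–15:05 = 7 h 2 min − 30 min = 6 h 32 min → rounds to 6 h 30 min
Thu: 11:23–15:43 = 4 h 20 min → rounds to 4 h 18 min
Total credited: 17 h 54 min.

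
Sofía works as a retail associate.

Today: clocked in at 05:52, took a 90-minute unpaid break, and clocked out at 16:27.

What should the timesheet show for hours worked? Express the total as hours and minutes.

Today: 05:52–16:27 = 10 h 35 min; less 90 min break → 9 h 5 min

9 h 5 min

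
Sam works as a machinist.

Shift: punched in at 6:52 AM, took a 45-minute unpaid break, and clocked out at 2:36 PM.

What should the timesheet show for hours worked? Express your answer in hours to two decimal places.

Shift: 6:52 AM–2:36 PM = 7 h 44 min; less 45 min break → 6 h 59 min

6.98 hours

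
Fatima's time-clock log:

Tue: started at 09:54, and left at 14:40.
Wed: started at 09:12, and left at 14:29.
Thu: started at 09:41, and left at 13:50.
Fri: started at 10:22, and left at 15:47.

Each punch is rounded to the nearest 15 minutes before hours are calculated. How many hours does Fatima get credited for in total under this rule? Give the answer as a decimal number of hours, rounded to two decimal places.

Tue: in 09:54→10:00, out 14:40→14:45; 4 h 45 min
Wed: in 09:12→09:15, out 14:29→14:30; 5 h 15 min
Thu: in 09:41→09:45, out 13:50→13:45; 4 h 0 min
Fri: in 10:22→10:15, out 15:47→15:45; 5 h 30 min
Total credited: 19 h 30 min.

19.50 hours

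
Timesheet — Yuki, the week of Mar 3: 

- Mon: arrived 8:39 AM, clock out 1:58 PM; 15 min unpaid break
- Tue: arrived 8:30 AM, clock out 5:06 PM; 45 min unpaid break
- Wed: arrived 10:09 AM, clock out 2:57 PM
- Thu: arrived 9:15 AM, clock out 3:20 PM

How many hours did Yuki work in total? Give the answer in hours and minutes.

Mon: 8:39 AM–1:58 PM = 5 h 19 min; less 15 min break → 5 h 4 min
Tue: 8:30 AM–5:06 PM = 8 h 36 min; less 45 min break → 7 h 51 min
Wed: 10:09 AM–2:57 PM = 4 h 48 min
Thu: 9:15 AM–3:20 PM = 6 h 5 min
Total: 5 h 4 min + 7 h 51 min + 4 h 48 min + 6 h 5 min = 23 h 48 min.

23 h 48 min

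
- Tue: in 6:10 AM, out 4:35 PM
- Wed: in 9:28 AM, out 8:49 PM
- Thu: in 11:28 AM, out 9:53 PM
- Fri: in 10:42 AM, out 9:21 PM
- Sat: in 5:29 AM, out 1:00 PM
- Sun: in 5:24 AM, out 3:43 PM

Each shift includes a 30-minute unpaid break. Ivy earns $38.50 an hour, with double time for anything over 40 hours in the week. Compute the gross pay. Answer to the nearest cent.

$2900.33

Tue: 6:10 AM–4:35 PM = 10 h 25 min; less 30 min break → 9 h 55 min
Wed: 9:28 AM–8:49 PM = 11 h 21 min; less 30 min break → 10 h 51 min
Thu: 11:28 AM–9:53 PM = 10 h 25 min; less 30 min break → 9 h 55 min
Fri: 10:42 AM–9:21 PM = 10 h 39 min; less 30 min break → 10 h 9 min
Sat: 5:29 AM–1:00 PM = 7 h 31 min; less 30 min break → 7 h 1 min
Sun: 5:24 AM–3:43 PM = 10 h 19 min; less 30 min break → 9 h 49 min
Total worked: 57 h 40 min = 3460 min.
Regular 40 h 0 min = 2400 min at $38.50/h; overtime 17 h 40 min = 1060 min at $77.00/h.
Pay = (2400 × $38.50 + 1060 × $77.00) ÷ 60 = $2900.33.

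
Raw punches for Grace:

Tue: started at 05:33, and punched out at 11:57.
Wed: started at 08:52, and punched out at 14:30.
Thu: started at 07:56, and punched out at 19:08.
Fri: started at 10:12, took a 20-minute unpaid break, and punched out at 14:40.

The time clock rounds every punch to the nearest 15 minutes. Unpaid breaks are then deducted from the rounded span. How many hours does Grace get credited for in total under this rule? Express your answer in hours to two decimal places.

27.67 hours

Tue: in 05:33→05:30, out 11:57→12:00; 6 h 30 min
Wed: in 08:52→08:45, out 14:30→14:30; 5 h 45 min
Thu: in 07:56→08:00, out 19:08→19:15; 11 h 15 min
Fri: in 10:12→10:15, out 14:40→14:45; 4 h 30 min − 20 min = 4 h 10 min
Total credited: 27 h 40 min.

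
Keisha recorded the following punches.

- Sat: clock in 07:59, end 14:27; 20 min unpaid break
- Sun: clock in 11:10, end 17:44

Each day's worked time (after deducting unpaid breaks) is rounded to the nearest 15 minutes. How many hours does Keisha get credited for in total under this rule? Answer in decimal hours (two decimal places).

Sat: 07:59–14:27 = 6 h 28 min − 20 min = 6 h 8 min → rounds to 6 h 15 min
Sun: 11:10–17:44 = 6 h 34 min → rounds to 6 h 30 min
Total credited: 12 h 45 min.

12.75 hours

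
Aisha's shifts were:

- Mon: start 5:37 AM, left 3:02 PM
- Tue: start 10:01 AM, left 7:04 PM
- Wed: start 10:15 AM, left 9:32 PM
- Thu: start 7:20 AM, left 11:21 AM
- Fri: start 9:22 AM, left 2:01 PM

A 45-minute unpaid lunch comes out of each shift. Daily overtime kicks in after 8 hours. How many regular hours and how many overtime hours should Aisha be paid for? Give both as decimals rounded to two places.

Regular 31.17 hours, overtime 3.50 hours

Mon: 5:37 AM–3:02 PM = 9 h 25 min; less 45 min break → 8 h 40 min
Tue: 10:01 AM–7:04 PM = 9 h 3 min; less 45 min break → 8 h 18 min
Wed: 10:15 AM–9:32 PM = 11 h 17 min; less 45 min break → 10 h 32 min
Thu: 7:20 AM–11:21 AM = 4 h 1 min; less 45 min break → 3 h 16 min
Fri: 9:22 AM–2:01 PM = 4 h 39 min; less 45 min break → 3 h 54 min
Mon reg 8 h 0 min / OT 0 h 40 min; Tue reg 8 h 0 min / OT 0 h 18 min; Wed reg 8 h 0 min / OT 2 h 32 min; Thu reg 3 h 16 min / OT 0 h 0 min; Fri reg 3 h 54 min / OT 0 h 0 min.
Totals: regular 31 h 10 min, overtime 3 h 30 min.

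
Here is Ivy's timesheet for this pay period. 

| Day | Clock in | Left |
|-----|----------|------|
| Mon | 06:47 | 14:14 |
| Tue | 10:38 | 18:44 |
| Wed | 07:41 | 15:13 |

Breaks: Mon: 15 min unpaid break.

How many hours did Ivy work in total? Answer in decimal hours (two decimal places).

22.83 hours

Mon: 06:47–14:14 = 7 h 27 min; less 15 min break → 7 h 12 min
Tue: 10:38–18:44 = 8 h 6 min
Wed: 07:41–15:13 = 7 h 32 min
Total: 7 h 12 min + 8 h 6 min + 7 h 32 min = 22 h 50 min.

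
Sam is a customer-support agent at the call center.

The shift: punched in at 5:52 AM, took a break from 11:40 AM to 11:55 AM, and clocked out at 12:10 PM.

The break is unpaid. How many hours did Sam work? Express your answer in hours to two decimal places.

6.05 hours

The shift: 5:52 AM–12:10 PM = 6 h 18 min; less 15 min break → 6 h 3 min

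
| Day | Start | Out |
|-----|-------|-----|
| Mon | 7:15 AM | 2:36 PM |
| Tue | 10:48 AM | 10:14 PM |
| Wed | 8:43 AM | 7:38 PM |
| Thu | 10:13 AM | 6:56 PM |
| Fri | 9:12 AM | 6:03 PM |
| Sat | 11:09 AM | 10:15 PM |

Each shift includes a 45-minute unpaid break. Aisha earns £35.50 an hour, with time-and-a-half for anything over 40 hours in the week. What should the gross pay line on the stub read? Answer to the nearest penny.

£2158.40

Mon: 7:15 AM–2:36 PM = 7 h 21 min; less 45 min break → 6 h 36 min
Tue: 10:48 AM–10:14 PM = 11 h 26 min; less 45 min break → 10 h 41 min
Wed: 8:43 AM–7:38 PM = 10 h 55 min; less 45 min break → 10 h 10 min
Thu: 10:13 AM–6:56 PM = 8 h 43 min; less 45 min break → 7 h 58 min
Fri: 9:12 AM–6:03 PM = 8 h 51 min; less 45 min break → 8 h 6 min
Sat: 11:09 AM–10:15 PM = 11 h 6 min; less 45 min break → 10 h 21 min
Total worked: 53 h 52 min = 3232 min.
Regular 40 h 0 min = 2400 min at £35.50/h; overtime 13 h 52 min = 832 min at £53.25/h.
Pay = (2400 × £35.50 + 832 × £53.25) ÷ 60 = £2158.40.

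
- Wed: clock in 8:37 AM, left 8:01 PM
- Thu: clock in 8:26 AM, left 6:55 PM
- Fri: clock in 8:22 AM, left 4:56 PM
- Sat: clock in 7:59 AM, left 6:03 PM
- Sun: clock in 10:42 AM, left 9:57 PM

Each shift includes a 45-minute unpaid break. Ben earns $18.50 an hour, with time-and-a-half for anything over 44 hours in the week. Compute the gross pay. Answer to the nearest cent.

$925.46

Wed: 8:37 AM–8:01 PM = 11 h 24 min; less 45 min break → 10 h 39 min
Thu: 8:26 AM–6:55 PM = 10 h 29 min; less 45 min break → 9 h 44 min
Fri: 8:22 AM–4:56 PM = 8 h 34 min; less 45 min break → 7 h 49 min
Sat: 7:59 AM–6:03 PM = 10 h 4 min; less 45 min break → 9 h 19 min
Sun: 10:42 AM–9:57 PM = 11 h 15 min; less 45 min break → 10 h 30 min
Total worked: 48 h 1 min = 2881 min.
Regular 44 h 0 min = 2640 min at $18.50/h; overtime 4 h 1 min = 241 min at $27.75/h.
Pay = (2640 × $18.50 + 241 × $27.75) ÷ 60 = $925.46.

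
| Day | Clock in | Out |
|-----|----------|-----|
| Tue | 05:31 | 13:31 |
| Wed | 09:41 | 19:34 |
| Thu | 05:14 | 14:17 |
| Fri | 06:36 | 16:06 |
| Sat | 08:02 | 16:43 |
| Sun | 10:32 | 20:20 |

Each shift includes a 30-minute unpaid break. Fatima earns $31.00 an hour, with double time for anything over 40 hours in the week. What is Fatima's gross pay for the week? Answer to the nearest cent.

Tue: 05:31–13:31 = 8 h 0 min; less 30 min break → 7 h 30 min
Wed: 09:41–19:34 = 9 h 53 min; less 30 min break → 9 h 23 min
Thu: 05:14–14:17 = 9 h 3 min; less 30 min break → 8 h 33 min
Fri: 06:36–16:06 = 9 h 30 min; less 30 min break → 9 h 0 min
Sat: 08:02–16:43 = 8 h 41 min; less 30 min break → 8 h 11 min
Sun: 10:32–20:20 = 9 h 48 min; less 30 min break → 9 h 18 min
Total worked: 51 h 55 min = 3115 min.
Regular 40 h 0 min = 2400 min at $31.00/h; overtime 11 h 55 min = 715 min at $62.00/h.
Pay = (2400 × $31.00 + 715 × $62.00) ÷ 60 = $1978.83.

$1978.83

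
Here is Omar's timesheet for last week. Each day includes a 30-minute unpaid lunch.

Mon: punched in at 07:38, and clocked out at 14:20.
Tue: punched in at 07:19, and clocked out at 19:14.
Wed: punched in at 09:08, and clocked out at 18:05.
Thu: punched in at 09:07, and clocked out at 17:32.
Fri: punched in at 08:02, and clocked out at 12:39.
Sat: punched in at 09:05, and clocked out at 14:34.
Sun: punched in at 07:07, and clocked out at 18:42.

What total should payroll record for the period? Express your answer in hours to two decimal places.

54.17 hours

Mon: 07:38–14:20 = 6 h 42 min; less 30 min break → 6 h 12 min
Tue: 07:19–19:14 = 11 h 55 min; less 30 min break → 11 h 25 min
Wed: 09:08–18:05 = 8 h 57 min; less 30 min break → 8 h 27 min
Thu: 09:07–17:32 = 8 h 25 min; less 30 min break → 7 h 55 min
Fri: 08:02–12:39 = 4 h 37 min; less 30 min break → 4 h 7 min
Sat: 09:05–14:34 = 5 h 29 min; less 30 min break → 4 h 59 min
Sun: 07:07–18:42 = 11 h 35 min; less 30 min break → 11 h 5 min
Total: 6 h 12 min + 11 h 25 min + 8 h 27 min + 7 h 55 min + 4 h 7 min + 4 h 59 min + 11 h 5 min = 54 h 10 min.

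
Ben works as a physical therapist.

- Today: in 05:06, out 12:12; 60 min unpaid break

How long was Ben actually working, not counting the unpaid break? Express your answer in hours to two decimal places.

6.10 hours

Today: 05:06–12:12 = 7 h 6 min; less 60 min break → 6 h 6 min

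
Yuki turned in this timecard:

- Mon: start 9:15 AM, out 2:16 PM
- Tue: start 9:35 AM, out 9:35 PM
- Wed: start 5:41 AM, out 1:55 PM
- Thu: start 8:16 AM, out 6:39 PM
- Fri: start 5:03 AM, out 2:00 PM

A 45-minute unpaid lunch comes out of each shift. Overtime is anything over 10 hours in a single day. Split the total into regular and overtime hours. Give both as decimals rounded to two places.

Mon: 9:15 AM–2:16 PM = 5 h 1 min; less 45 min break → 4 h 16 min
Tue: 9:35 AM–9:35 PM = 12 h 0 min; less 45 min break → 11 h 15 min
Wed: 5:41 AM–1:55 PM = 8 h 14 min; less 45 min break → 7 h 29 min
Thu: 8:16 AM–6:39 PM = 10 h 23 min; less 45 min break → 9 h 38 min
Fri: 5:03 AM–2:00 PM = 8 h 57 min; less 45 min break → 8 h 12 min
Mon reg 4 h 16 min / OT 0 h 0 min; Tue reg 10 h 0 min / OT 1 h 15 min; Wed reg 7 h 29 min / OT 0 h 0 min; Thu reg 9 h 38 min / OT 0 h 0 min; Fri reg 8 h 12 min / OT 0 h 0 min.
Totals: regular 39 h 35 min, overtime 1 h 15 min.

Regular 39.58 hours, overtime 1.25 hours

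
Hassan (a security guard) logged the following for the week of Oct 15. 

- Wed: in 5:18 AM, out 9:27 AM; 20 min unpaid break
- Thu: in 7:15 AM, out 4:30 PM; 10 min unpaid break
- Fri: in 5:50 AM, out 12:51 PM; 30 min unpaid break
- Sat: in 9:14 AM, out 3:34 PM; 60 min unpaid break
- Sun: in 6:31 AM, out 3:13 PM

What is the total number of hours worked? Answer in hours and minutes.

33 h 27 min

Wed: 5:18 AM–9:27 AM = 4 h 9 min; less 20 min break → 3 h 49 min
Thu: 7:15 AM–4:30 PM = 9 h 15 min; less 10 min break → 9 h 5 min
Fri: 5:50 AM–12:51 PM = 7 h 1 min; less 30 min break → 6 h 31 min
Sat: 9:14 AM–3:34 PM = 6 h 20 min; less 60 min break → 5 h 20 min
Sun: 6:31 AM–3:13 PM = 8 h 42 min
Total: 3 h 49 min + 9 h 5 min + 6 h 31 min + 5 h 20 min + 8 h 42 min = 33 h 27 min.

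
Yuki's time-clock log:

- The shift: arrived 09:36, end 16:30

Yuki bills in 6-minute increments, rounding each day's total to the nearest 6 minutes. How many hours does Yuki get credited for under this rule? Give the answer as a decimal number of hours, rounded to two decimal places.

6.90 hours

The shift: 09:36–16:30 = 6 h 54 min → rounds to 6 h 54 min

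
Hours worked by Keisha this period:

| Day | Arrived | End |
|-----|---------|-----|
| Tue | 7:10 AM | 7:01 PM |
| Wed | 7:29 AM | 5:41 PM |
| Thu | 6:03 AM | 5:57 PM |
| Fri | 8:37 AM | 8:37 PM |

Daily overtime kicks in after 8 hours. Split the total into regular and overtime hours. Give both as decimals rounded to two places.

Tue: 7:10 AM–7:01 PM = 11 h 51 min
Wed: 7:29 AM–5:41 PM = 10 h 12 min
Thu: 6:03 AM–5:57 PM = 11 h 54 min
Fri: 8:37 AM–8:37 PM = 12 h 0 min
Tue reg 8 h 0 min / OT 3 h 51 min; Wed reg 8 h 0 min / OT 2 h 12 min; Thu reg 8 h 0 min / OT 3 h 54 min; Fri reg 8 h 0 min / OT 4 h 0 min.
Totals: regular 32 h 0 min, overtime 13 h 57 min.

Regular 32.00 hours, overtime 13.95 hours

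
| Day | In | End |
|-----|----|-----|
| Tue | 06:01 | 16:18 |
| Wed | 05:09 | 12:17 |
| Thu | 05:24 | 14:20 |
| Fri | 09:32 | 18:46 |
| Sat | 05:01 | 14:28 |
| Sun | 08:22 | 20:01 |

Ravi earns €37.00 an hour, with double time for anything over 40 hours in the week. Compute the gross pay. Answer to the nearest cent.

€2714.57

Tue: 06:01–16:18 = 10 h 17 min
Wed: 05:09–12:17 = 7 h 8 min
Thu: 05:24–14:20 = 8 h 56 min
Fri: 09:32–18:46 = 9 h 14 min
Sat: 05:01–14:28 = 9 h 27 min
Sun: 08:22–20:01 = 11 h 39 min
Total worked: 56 h 41 min = 3401 min.
Regular 40 h 0 min = 2400 min at €37.00/h; overtime 16 h 41 min = 1001 min at €74.00/h.
Pay = (2400 × €37.00 + 1001 × €74.00) ÷ 60 = €2714.57.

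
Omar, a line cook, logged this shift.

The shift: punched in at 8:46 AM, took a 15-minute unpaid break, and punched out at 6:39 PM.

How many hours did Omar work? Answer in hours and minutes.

The shift: 8:46 AM–6:39 PM = 9 h 53 min; less 15 min break → 9 h 38 min

9 h 38 min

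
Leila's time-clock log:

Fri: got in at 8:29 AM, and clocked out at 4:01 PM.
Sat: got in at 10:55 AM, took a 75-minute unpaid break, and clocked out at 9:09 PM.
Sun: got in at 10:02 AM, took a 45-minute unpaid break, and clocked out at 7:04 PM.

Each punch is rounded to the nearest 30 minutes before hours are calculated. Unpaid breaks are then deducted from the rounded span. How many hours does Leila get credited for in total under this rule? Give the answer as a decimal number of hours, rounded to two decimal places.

24.50 hours

Fri: in 8:29 AM→8:30 AM, out 4:01 PM→4:00 PM; 7 h 30 min
Sat: in 10:55 AM→11:00 AM, out 9:09 PM→9:00 PM; 10 h 0 min − 75 min = 8 h 45 min
Sun: in 10:02 AM→10:00 AM, out 7:04 PM→7:00 PM; 9 h 0 min − 45 min = 8 h 15 min
Total credited: 24 h 30 min.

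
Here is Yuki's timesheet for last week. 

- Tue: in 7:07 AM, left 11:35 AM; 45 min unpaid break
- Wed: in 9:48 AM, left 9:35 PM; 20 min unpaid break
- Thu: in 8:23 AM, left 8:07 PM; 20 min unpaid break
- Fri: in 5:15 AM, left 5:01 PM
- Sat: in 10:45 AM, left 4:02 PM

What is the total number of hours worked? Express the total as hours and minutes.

Tue: 7:07 AM–11:35 AM = 4 h 28 min; less 45 min break → 3 h 43 min
Wed: 9:48 AM–9:35 PM = 11 h 47 min; less 20 min break → 11 h 27 min
Thu: 8:23 AM–8:07 PM = 11 h 44 min; less 20 min break → 11 h 24 min
Fri: 5:15 AM–5:01 PM = 11 h 46 min
Sat: 10:45 AM–4:02 PM = 5 h 17 min
Total: 3 h 43 min + 11 h 27 min + 11 h 24 min + 11 h 46 min + 5 h 17 min = 43 h 37 min.

43 h 37 min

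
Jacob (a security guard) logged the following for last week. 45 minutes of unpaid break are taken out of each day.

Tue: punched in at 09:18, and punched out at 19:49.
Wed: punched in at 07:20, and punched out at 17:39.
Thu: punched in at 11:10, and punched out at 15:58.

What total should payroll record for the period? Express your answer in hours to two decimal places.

23.38 hours

Tue: 09:18–19:49 = 10 h 31 min; less 45 min break → 9 h 46 min
Wed: 07:20–17:39 = 10 h 19 min; less 45 min break → 9 h 34 min
Thu: 11:10–15:58 = 4 h 48 min; less 45 min break → 4 h 3 min
Total: 9 h 46 min + 9 h 34 min + 4 h 3 min = 23 h 23 min.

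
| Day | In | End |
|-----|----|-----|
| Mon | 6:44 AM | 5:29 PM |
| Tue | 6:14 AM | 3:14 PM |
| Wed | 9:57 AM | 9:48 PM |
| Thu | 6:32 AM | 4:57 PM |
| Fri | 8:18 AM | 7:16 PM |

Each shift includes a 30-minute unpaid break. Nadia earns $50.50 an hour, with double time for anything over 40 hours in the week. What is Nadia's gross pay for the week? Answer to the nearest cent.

$3078.82

Mon: 6:44 AM–5:29 PM = 10 h 45 min; less 30 min break → 10 h 15 min
Tue: 6:14 AM–3:14 PM = 9 h 0 min; less 30 min break → 8 h 30 min
Wed: 9:57 AM–9:48 PM = 11 h 51 min; less 30 min break → 11 h 21 min
Thu: 6:32 AM–4:57 PM = 10 h 25 min; less 30 min break → 9 h 55 min
Fri: 8:18 AM–7:16 PM = 10 h 58 min; less 30 min break → 10 h 28 min
Total worked: 50 h 29 min = 3029 min.
Regular 40 h 0 min = 2400 min at $50.50/h; overtime 10 h 29 min = 629 min at $101.00/h.
Pay = (2400 × $50.50 + 629 × $101.00) ÷ 60 = $3078.82.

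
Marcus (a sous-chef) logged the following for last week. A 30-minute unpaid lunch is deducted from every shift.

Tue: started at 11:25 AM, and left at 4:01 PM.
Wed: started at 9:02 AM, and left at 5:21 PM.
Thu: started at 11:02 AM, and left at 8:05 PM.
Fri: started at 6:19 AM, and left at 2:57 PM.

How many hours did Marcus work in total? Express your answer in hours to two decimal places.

28.60 hours

Tue: 11:25 AM–4:01 PM = 4 h 36 min; less 30 min break → 4 h 6 min
Wed: 9:02 AM–5:21 PM = 8 h 19 min; less 30 min break → 7 h 49 min
Thu: 11:02 AM–8:05 PM = 9 h 3 min; less 30 min break → 8 h 33 min
Fri: 6:19 AM–2:57 PM = 8 h 38 min; less 30 min break → 8 h 8 min
Total: 4 h 6 min + 7 h 49 min + 8 h 33 min + 8 h 8 min = 28 h 36 min.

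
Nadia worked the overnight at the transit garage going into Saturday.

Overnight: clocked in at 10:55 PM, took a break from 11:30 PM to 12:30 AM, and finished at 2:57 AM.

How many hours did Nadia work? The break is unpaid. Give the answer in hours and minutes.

Overnight: 10:55 PM → midnight = 1 h 5 min; midnight → 2:57 AM = 2 h 57 min; span 4 h 2 min; less 60 min break → 3 h 2 min

3 h 2 min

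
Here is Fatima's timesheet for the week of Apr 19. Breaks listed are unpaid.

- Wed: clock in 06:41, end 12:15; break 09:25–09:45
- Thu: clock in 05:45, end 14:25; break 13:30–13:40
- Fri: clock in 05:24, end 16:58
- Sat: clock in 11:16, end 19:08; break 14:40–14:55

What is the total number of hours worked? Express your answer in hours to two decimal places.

32.92 hours

Wed: 06:41–12:15 = 5 h 34 min; less 20 min break → 5 h 14 min
Thu: 05:45–14:25 = 8 h 40 min; less 10 min break → 8 h 30 min
Fri: 05:24–16:58 = 11 h 34 min
Sat: 11:16–19:08 = 7 h 52 min; less 15 min break → 7 h 37 min
Total: 5 h 14 min + 8 h 30 min + 11 h 34 min + 7 h 37 min = 32 h 55 min.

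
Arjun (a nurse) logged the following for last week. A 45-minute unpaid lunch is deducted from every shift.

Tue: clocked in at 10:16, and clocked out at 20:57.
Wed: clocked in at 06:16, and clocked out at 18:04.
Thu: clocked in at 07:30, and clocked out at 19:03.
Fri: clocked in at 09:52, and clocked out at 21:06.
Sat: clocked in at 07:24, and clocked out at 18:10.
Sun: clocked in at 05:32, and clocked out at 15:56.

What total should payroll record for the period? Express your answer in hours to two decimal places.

Tue: 10:16–20:57 = 10 h 41 min; less 45 min break → 9 h 56 min
Wed: 06:16–18:04 = 11 h 48 min; less 45 min break → 11 h 3 min
Thu: 07:30–19:03 = 11 h 33 min; less 45 min break → 10 h 48 min
Fri: 09:52–21:06 = 11 h 14 min; less 45 min break → 10 h 29 min
Sat: 07:24–18:10 = 10 h 46 min; less 45 min break → 10 h 1 min
Sun: 05:32–15:56 = 10 h 24 min; less 45 min break → 9 h 39 min
Total: 9 h 56 min + 11 h 3 min + 10 h 48 min + 10 h 29 min + 10 h 1 min + 9 h 39 min = 61 h 56 min.

61.93 hours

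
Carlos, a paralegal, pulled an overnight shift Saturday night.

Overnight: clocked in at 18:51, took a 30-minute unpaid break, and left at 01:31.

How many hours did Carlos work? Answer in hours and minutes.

Overnight: 18:51 → midnight = 5 h 9 min; midnight → 01:31 = 1 h 31 min; span 6 h 40 min; less 30 min break → 6 h 10 min

6 h 10 min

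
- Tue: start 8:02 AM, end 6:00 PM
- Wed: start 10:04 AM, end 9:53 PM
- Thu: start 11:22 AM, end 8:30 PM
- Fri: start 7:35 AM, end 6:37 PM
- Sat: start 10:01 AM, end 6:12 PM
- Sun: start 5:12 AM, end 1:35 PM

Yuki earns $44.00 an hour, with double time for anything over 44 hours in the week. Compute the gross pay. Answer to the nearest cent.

$3213.47

Tue: 8:02 AM–6:00 PM = 9 h 58 min
Wed: 10:04 AM–9:53 PM = 11 h 49 min
Thu: 11:22 AM–8:30 PM = 9 h 8 min
Fri: 7:35 AM–6:37 PM = 11 h 2 min
Sat: 10:01 AM–6:12 PM = 8 h 11 min
Sun: 5:12 AM–1:35 PM = 8 h 23 min
Total worked: 58 h 31 min = 3511 min.
Regular 44 h 0 min = 2640 min at $44.00/h; overtime 14 h 31 min = 871 min at $88.00/h.
Pay = (2640 × $44.00 + 871 × $88.00) ÷ 60 = $3213.47.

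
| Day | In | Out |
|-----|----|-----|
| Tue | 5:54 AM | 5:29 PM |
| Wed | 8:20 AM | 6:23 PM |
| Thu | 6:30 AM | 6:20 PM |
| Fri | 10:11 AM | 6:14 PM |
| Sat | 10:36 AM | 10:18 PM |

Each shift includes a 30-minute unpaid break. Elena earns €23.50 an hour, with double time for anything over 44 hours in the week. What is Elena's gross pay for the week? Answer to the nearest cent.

Tue: 5:54 AM–5:29 PM = 11 h 35 min; less 30 min break → 11 h 5 min
Wed: 8:20 AM–6:23 PM = 10 h 3 min; less 30 min break → 9 h 33 min
Thu: 6:30 AM–6:20 PM = 11 h 50 min; less 30 min break → 11 h 20 min
Fri: 10:11 AM–6:14 PM = 8 h 3 min; less 30 min break → 7 h 33 min
Sat: 10:36 AM–10:18 PM = 11 h 42 min; less 30 min break → 11 h 12 min
Total worked: 50 h 43 min = 3043 min.
Regular 44 h 0 min = 2640 min at €23.50/h; overtime 6 h 43 min = 403 min at €47.00/h.
Pay = (2640 × €23.50 + 403 × €47.00) ÷ 60 = €1349.68.

€1349.68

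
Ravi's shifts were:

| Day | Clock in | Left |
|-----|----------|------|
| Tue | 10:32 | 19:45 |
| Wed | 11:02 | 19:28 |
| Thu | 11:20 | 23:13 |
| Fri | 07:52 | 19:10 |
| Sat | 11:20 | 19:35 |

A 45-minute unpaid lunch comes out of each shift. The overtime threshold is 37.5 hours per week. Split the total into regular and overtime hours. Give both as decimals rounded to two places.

Regular 37.50 hours, overtime 7.83 hours

Tue: 10:32–19:45 = 9 h 13 min; less 45 min break → 8 h 28 min
Wed: 11:02–19:28 = 8 h 26 min; less 45 min break → 7 h 41 min
Thu: 11:20–23:13 = 11 h 53 min; less 45 min break → 11 h 8 min
Fri: 07:52–19:10 = 11 h 18 min; less 45 min break → 10 h 33 min
Sat: 11:20–19:35 = 8 h 15 min; less 45 min break → 7 h 30 min
Total worked: 45 h 20 min = 45.33 h.
Threshold 37.5 h → overtime 7 h 50 min, regular 37 h 30 min.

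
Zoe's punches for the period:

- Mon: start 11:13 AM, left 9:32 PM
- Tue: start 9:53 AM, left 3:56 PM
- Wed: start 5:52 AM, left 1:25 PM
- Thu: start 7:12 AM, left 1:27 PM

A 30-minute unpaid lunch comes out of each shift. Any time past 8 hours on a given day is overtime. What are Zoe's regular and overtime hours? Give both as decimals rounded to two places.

Mon: 11:13 AM–9:32 PM = 10 h 19 min; less 30 min break → 9 h 49 min
Tue: 9:53 AM–3:56 PM = 6 h 3 min; less 30 min break → 5 h 33 min
Wed: 5:52 AM–1:25 PM = 7 h 33 min; less 30 min break → 7 h 3 min
Thu: 7:12 AM–1:27 PM = 6 h 15 min; less 30 min break → 5 h 45 min
Mon reg 8 h 0 min / OT 1 h 49 min; Tue reg 5 h 33 min / OT 0 h 0 min; Wed reg 7 h 3 min / OT 0 h 0 min; Thu reg 5 h 45 min / OT 0 h 0 min.
Totals: regular 26 h 21 min, overtime 1 h 49 min.

Regular 26.35 hours, overtime 1.82 hours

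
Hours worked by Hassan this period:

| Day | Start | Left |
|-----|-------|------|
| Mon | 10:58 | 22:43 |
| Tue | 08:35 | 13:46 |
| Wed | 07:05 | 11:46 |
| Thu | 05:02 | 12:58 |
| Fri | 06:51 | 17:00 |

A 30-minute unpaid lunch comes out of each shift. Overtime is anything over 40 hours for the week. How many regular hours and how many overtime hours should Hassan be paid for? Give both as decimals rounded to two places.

Mon: 10:58–22:43 = 11 h 45 min; less 30 min break → 11 h 15 min
Tue: 08:35–13:46 = 5 h 11 min; less 30 min break → 4 h 41 min
Wed: 07:05–11:46 = 4 h 41 min; less 30 min break → 4 h 11 min
Thu: 05:02–12:58 = 7 h 56 min; less 30 min break → 7 h 26 min
Fri: 06:51–17:00 = 10 h 9 min; less 30 min break → 9 h 39 min
Total worked: 37 h 12 min = 37.20 h.
Threshold 40 h → overtime 0 h 0 min, regular 37 h 12 min.

Regular 37.20 hours, overtime 0.00 hours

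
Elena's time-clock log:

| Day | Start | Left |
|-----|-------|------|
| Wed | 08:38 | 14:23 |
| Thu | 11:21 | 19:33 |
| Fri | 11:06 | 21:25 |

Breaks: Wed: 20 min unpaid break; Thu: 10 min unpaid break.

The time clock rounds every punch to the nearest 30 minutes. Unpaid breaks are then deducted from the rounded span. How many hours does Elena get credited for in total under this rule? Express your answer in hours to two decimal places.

24.00 hours

Wed: in 08:38→08:30, out 14:23→14:30; 6 h 0 min − 20 min = 5 h 40 min
Thu: in 11:21→11:30, out 19:33→19:30; 8 h 0 min − 10 min = 7 h 50 min
Fri: in 11:06→11:00, out 21:25→21:30; 10 h 30 min
Total credited: 24 h 0 min.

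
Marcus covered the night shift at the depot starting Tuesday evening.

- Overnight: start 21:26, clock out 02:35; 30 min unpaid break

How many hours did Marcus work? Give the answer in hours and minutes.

Overnight: 21:26 → midnight = 2 h 34 min; midnight → 02:35 = 2 h 35 min; span 5 h 9 min; less 30 min break → 4 h 39 min

4 h 39 min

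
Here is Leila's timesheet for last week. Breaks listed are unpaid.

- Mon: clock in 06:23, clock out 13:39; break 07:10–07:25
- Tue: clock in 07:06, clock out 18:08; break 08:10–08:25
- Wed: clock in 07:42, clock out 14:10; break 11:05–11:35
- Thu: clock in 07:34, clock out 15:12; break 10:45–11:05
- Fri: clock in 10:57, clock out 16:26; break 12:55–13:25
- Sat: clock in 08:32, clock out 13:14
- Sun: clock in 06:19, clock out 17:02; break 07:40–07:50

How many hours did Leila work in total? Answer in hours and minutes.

51 h 18 min

Mon: 06:23–13:39 = 7 h 16 min; less 15 min break → 7 h 1 min
Tue: 07:06–18:08 = 11 h 2 min; less 15 min break → 10 h 47 min
Wed: 07:42–14:10 = 6 h 28 min; less 30 min break → 5 h 58 min
Thu: 07:34–15:12 = 7 h 38 min; less 20 min break → 7 h 18 min
Fri: 10:57–16:26 = 5 h 29 min; less 30 min break → 4 h 59 min
Sat: 08:32–13:14 = 4 h 42 min
Sun: 06:19–17:02 = 10 h 43 min; less 10 min break → 10 h 33 min
Total: 7 h 1 min + 10 h 47 min + 5 h 58 min + 7 h 18 min + 4 h 59 min + 4 h 42 min + 10 h 33 min = 51 h 18 min.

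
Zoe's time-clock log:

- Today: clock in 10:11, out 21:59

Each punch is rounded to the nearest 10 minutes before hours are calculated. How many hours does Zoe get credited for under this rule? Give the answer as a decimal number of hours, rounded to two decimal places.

11.83 hours

Today: in 10:11→10:10, out 21:59→22:00; 11 h 50 min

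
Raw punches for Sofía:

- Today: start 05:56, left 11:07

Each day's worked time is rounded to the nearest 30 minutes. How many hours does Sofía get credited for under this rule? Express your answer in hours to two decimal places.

Today: 05:56–11:07 = 5 h 11 min → rounds to 5 h 0 min

5.00 hours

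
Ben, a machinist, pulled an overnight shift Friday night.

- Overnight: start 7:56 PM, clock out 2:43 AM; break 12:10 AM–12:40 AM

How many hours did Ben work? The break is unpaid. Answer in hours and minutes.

6 h 17 min

Overnight: 7:56 PM → midnight = 4 h 4 min; midnight → 2:43 AM = 2 h 43 min; span 6 h 47 min; less 30 min break → 6 h 17 min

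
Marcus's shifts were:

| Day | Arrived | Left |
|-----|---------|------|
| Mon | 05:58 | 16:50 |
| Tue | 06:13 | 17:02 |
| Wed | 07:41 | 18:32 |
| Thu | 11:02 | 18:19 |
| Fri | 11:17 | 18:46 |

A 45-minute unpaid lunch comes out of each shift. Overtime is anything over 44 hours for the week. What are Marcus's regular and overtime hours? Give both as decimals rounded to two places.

Regular 43.55 hours, overtime 0.00 hours

Mon: 05:58–16:50 = 10 h 52 min; less 45 min break → 10 h 7 min
Tue: 06:13–17:02 = 10 h 49 min; less 45 min break → 10 h 4 min
Wed: 07:41–18:32 = 10 h 51 min; less 45 min break → 10 h 6 min
Thu: 11:02–18:19 = 7 h 17 min; less 45 min break → 6 h 32 min
Fri: 11:17–18:46 = 7 h 29 min; less 45 min break → 6 h 44 min
Total worked: 43 h 33 min = 43.55 h.
Threshold 44 h → overtime 0 h 0 min, regular 43 h 33 min.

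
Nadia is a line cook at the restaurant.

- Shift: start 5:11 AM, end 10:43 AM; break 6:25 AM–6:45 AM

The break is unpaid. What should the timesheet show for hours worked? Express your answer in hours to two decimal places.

Shift: 5:11 AM–10:43 AM = 5 h 32 min; less 20 min break → 5 h 12 min

5.20 hours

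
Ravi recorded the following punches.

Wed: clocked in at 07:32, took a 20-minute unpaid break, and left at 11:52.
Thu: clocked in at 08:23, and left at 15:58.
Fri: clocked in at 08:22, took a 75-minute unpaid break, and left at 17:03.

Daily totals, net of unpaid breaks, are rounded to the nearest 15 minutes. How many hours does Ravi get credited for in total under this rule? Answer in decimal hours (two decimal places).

19.00 hours

Wed: 07:32–11:52 = 4 h 20 min − 20 min = 4 h 0 min → rounds to 4 h 0 min
Thu: 08:23–15:58 = 7 h 35 min → rounds to 7 h 30 min
Fri: 08:22–17:03 = 8 h 41 min − 75 min = 7 h 26 min → rounds to 7 h 30 min
Total credited: 19 h 0 min.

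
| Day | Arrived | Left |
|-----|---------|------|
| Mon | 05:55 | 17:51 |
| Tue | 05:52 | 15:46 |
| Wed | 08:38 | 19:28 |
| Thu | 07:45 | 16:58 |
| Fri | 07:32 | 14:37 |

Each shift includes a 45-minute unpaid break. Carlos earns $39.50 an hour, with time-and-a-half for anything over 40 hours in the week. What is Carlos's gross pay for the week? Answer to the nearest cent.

Mon: 05:55–17:51 = 11 h 56 min; less 45 min break → 11 h 11 min
Tue: 05:52–15:46 = 9 h 54 min; less 45 min break → 9 h 9 min
Wed: 08:38–19:28 = 10 h 50 min; less 45 min break → 10 h 5 min
Thu: 07:45–16:58 = 9 h 13 min; less 45 min break → 8 h 28 min
Fri: 07:32–14:37 = 7 h 5 min; less 45 min break → 6 h 20 min
Total worked: 45 h 13 min = 2713 min.
Regular 40 h 0 min = 2400 min at $39.50/h; overtime 5 h 13 min = 313 min at $59.25/h.
Pay = (2400 × $39.50 + 313 × $59.25) ÷ 60 = $1889.09.

$1889.09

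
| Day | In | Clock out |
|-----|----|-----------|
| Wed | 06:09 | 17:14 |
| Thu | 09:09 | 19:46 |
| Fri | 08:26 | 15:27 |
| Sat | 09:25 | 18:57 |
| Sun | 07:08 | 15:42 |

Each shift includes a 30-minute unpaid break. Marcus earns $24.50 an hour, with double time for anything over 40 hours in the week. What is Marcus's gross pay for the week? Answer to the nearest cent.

Wed: 06:09–17:14 = 11 h 5 min; less 30 min break → 10 h 35 min
Thu: 09:09–19:46 = 10 h 37 min; less 30 min break → 10 h 7 min
Fri: 08:26–15:27 = 7 h 1 min; less 30 min break → 6 h 31 min
Sat: 09:25–18:57 = 9 h 32 min; less 30 min break → 9 h 2 min
Sun: 07:08–15:42 = 8 h 34 min; less 30 min break → 8 h 4 min
Total worked: 44 h 19 min = 2659 min.
Regular 40 h 0 min = 2400 min at $24.50/h; overtime 4 h 19 min = 259 min at $49.00/h.
Pay = (2400 × $24.50 + 259 × $49.00) ÷ 60 = $1191.52.

$1191.52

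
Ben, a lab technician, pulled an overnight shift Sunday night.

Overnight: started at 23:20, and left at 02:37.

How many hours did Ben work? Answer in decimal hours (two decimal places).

3.28 hours

Overnight: 23:20 → midnight = 0 h 40 min; midnight → 02:37 = 2 h 37 min; span 3 h 17 min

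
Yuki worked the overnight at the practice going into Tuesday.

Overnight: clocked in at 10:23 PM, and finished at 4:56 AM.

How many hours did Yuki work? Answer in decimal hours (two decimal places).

Overnight: 10:23 PM → midnight = 1 h 37 min; midnight → 4:56 AM = 4 h 56 min; span 6 h 33 min

6.55 hours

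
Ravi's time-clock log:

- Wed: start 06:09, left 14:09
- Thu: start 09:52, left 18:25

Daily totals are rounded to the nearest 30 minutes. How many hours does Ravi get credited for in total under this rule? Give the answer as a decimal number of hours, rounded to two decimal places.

16.50 hours

Wed: 06:09–14:09 = 8 h 0 min → rounds to 8 h 0 min
Thu: 09:52–18:25 = 8 h 33 min → rounds to 8 h 30 min
Total credited: 16 h 30 min.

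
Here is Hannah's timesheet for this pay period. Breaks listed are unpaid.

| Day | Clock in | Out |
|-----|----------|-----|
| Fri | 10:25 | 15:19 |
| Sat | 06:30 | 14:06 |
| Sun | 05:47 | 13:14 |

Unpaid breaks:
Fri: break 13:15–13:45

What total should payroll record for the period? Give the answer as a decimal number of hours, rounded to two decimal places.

Fri: 10:25–15:19 = 4 h 54 min; less 30 min break → 4 h 24 min
Sat: 06:30–14:06 = 7 h 36 min
Sun: 05:47–13:14 = 7 h 27 min
Total: 4 h 24 min + 7 h 36 min + 7 h 27 min = 19 h 27 min.

19.45 hours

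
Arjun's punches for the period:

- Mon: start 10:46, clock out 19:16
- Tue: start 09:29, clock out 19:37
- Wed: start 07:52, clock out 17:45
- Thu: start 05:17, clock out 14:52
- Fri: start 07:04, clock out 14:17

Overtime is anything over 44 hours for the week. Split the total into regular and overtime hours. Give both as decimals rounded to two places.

Mon: 10:46–19:16 = 8 h 30 min
Tue: 09:29–19:37 = 10 h 8 min
Wed: 07:52–17:45 = 9 h 53 min
Thu: 05:17–14:52 = 9 h 35 min
Fri: 07:04–14:17 = 7 h 13 min
Total worked: 45 h 19 min = 45.32 h.
Threshold 44 h → overtime 1 h 19 min, regular 44 h 0 min.

Regular 44.00 hours, overtime 1.32 hours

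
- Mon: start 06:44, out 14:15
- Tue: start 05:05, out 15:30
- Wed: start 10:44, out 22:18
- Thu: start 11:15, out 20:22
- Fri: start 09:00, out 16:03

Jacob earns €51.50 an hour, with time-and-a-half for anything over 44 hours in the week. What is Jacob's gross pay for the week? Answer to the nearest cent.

€2394.75

Mon: 06:44–14:15 = 7 h 31 min
Tue: 05:05–15:30 = 10 h 25 min
Wed: 10:44–22:18 = 11 h 34 min
Thu: 11:15–20:22 = 9 h 7 min
Fri: 09:00–16:03 = 7 h 3 min
Total worked: 45 h 40 min = 2740 min.
Regular 44 h 0 min = 2640 min at €51.50/h; overtime 1 h 40 min = 100 min at €77.25/h.
Pay = (2640 × €51.50 + 100 × €77.25) ÷ 60 = €2394.75.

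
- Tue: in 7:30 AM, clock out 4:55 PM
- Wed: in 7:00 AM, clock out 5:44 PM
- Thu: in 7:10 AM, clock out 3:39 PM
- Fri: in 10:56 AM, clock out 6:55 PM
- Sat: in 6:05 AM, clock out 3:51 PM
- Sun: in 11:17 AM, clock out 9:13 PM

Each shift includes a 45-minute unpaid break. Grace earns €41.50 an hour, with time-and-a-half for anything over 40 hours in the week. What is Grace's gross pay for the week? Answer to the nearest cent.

€2395.59

Tue: 7:30 AM–4:55 PM = 9 h 25 min; less 45 min break → 8 h 40 min
Wed: 7:00 AM–5:44 PM = 10 h 44 min; less 45 min break → 9 h 59 min
Thu: 7:10 AM–3:39 PM = 8 h 29 min; less 45 min break → 7 h 44 min
Fri: 10:56 AM–6:55 PM = 7 h 59 min; less 45 min break → 7 h 14 min
Sat: 6:05 AM–3:51 PM = 9 h 46 min; less 45 min break → 9 h 1 min
Sun: 11:17 AM–9:13 PM = 9 h 56 min; less 45 min break → 9 h 11 min
Total worked: 51 h 49 min = 3109 min.
Regular 40 h 0 min = 2400 min at €41.50/h; overtime 11 h 49 min = 709 min at €62.25/h.
Pay = (2400 × €41.50 + 709 × €62.25) ÷ 60 = €2395.59.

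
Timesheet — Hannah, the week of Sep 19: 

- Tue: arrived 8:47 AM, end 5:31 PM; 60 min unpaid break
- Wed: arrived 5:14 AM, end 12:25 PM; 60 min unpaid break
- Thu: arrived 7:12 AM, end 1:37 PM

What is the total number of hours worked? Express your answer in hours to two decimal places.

Tue: 8:47 AM–5:31 PM = 8 h 44 min; less 60 min break → 7 h 44 min
Wed: 5:14 AM–12:25 PM = 7 h 11 min; less 60 min break → 6 h 11 min
Thu: 7:12 AM–1:37 PM = 6 h 25 min
Total: 7 h 44 min + 6 h 11 min + 6 h 25 min = 20 h 20 min.

20.33 hours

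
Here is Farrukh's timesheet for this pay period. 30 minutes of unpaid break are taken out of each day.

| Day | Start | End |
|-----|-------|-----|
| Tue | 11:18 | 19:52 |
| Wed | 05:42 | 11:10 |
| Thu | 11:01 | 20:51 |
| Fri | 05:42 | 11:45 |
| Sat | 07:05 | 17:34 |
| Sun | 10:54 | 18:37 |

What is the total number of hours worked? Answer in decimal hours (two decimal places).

Tue: 11:18–19:52 = 8 h 34 min; less 30 min break → 8 h 4 min
Wed: 05:42–11:10 = 5 h 28 min; less 30 min break → 4 h 58 min
Thu: 11:01–20:51 = 9 h 50 min; less 30 min break → 9 h 20 min
Fri: 05:42–11:45 = 6 h 3 min; less 30 min break → 5 h 33 min
Sat: 07:05–17:34 = 10 h 29 min; less 30 min break → 9 h 59 min
Sun: 10:54–18:37 = 7 h 43 min; less 30 min break → 7 h 13 min
Total: 8 h 4 min + 4 h 58 min + 9 h 20 min + 5 h 33 min + 9 h 59 min + 7 h 13 min = 45 h 7 min.

45.12 hours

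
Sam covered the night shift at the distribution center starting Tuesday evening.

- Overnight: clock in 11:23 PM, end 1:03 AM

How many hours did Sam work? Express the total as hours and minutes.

1 h 40 min

Overnight: 11:23 PM → midnight = 0 h 37 min; midnight → 1:03 AM = 1 h 3 min; span 1 h 40 min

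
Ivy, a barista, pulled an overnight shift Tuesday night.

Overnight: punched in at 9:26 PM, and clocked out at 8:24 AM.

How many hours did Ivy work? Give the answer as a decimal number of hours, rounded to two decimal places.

Overnight: 9:26 PM → midnight = 2 h 34 min; midnight → 8:24 AM = 8 h 24 min; span 10 h 58 min

10.97 hours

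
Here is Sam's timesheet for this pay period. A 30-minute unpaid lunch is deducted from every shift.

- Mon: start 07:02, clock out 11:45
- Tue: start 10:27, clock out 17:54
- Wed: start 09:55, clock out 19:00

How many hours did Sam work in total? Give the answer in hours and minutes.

Mon: 07:02–11:45 = 4 h 43 min; less 30 min break → 4 h 13 min
Tue: 10:27–17:54 = 7 h 27 min; less 30 min break → 6 h 57 min
Wed: 09:55–19:00 = 9 h 5 min; less 30 min break → 8 h 35 min
Total: 4 h 13 min + 6 h 57 min + 8 h 35 min = 19 h 45 min.

19 h 45 min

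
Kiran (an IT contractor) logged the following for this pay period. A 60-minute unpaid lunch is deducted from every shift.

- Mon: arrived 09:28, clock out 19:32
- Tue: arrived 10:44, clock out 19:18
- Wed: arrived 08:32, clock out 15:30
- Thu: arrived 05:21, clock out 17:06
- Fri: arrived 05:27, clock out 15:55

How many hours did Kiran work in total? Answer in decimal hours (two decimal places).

42.82 hours

Mon: 09:28–19:32 = 10 h 4 min; less 60 min break → 9 h 4 min
Tue: 10:44–19:18 = 8 h 34 min; less 60 min break → 7 h 34 min
Wed: 08:32–15:30 = 6 h 58 min; less 60 min break → 5 h 58 min
Thu: 05:21–17:06 = 11 h 45 min; less 60 min break → 10 h 45 min
Fri: 05:27–15:55 = 10 h 28 min; less 60 min break → 9 h 28 min
Total: 9 h 4 min + 7 h 34 min + 5 h 58 min + 10 h 45 min + 9 h 28 min = 42 h 49 min.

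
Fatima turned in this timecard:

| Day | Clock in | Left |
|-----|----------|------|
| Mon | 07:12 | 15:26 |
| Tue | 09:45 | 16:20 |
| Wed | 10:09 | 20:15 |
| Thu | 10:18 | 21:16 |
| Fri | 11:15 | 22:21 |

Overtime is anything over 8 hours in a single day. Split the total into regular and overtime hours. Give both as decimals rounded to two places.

Regular 38.58 hours, overtime 8.40 hours

Mon: 07:12–15:26 = 8 h 14 min
Tue: 09:45–16:20 = 6 h 35 min
Wed: 10:09–20:15 = 10 h 6 min
Thu: 10:18–21:16 = 10 h 58 min
Fri: 11:15–22:21 = 11 h 6 min
Mon reg 8 h 0 min / OT 0 h 14 min; Tue reg 6 h 35 min / OT 0 h 0 min; Wed reg 8 h 0 min / OT 2 h 6 min; Thu reg 8 h 0 min / OT 2 h 58 min; Fri reg 8 h 0 min / OT 3 h 6 min.
Totals: regular 38 h 35 min, overtime 8 h 24 min.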